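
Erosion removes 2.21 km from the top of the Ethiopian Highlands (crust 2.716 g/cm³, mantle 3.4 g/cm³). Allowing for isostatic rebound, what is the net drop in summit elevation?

0.445 km

Rebound u = e ρ_c/ρ_m = 2.21 km × 2.716/3.4 = 1.765 km.
Net surface drop = e − u = 2.21 km − 1.765 km = e (ρ_m − ρ_c)/ρ_m = 0.445 km.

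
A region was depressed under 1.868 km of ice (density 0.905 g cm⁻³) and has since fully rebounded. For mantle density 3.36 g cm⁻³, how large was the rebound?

Removing the load lets mantle flow back in; uplift u satisfies ρ_ice t = ρ_m u.
u = t ρ_ice/ρ_m = 1.868 km × 0.905/3.36 = 0.503 km.

0.503 km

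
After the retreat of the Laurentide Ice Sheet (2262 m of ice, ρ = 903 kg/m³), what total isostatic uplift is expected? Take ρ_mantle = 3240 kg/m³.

630 m

Removing the load lets mantle flow back in; uplift u satisfies ρ_ice t = ρ_m u.
u = t ρ_ice/ρ_m = 2262 m × 903/3240 = 630 m.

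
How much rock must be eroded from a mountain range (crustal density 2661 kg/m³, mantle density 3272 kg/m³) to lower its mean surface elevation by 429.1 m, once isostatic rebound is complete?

Net drop Δ = e − u = e − e ρ_c/ρ_m = e (ρ_m − ρ_c)/ρ_m.
e = Δ ρ_m/(ρ_m − ρ_c) = 429.1 m × 3272/611 = 2300 m.

2300 m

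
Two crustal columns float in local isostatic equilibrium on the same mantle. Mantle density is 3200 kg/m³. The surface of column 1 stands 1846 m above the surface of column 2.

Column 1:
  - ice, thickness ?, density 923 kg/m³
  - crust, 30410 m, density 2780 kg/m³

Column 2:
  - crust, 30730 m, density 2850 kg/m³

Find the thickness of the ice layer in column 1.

1710 m

Take the compensation level at the base of the deeper column (depth z_c below the surface of column 1) and equate Σ ρ_i t_i down to z_c; mantle fills any gap and the z_c terms cancel.
Column 1: x×923 + 30410×2780 + (z_c − 30410 − x)×3200
Column 2: 1846×0 + 30730×2850 + (z_c − 1846 − 30730)×3200
The z_c×3200 term appears on both sides and cancels. Collect the known terms of each column as K = Σ(ρt)_known − 3200 × (depth of known layers): K_1 = 84539800 − 3200×30410 = −12772200; K_2 = 87580500 − 3200×(1846 + 30730) = −16662700.
Balance: K_1 − x×(3200 − 923) = K_2, so x = (K_1 − K_2)/(3200 − 923) = 3890500/2277 = 1710 m.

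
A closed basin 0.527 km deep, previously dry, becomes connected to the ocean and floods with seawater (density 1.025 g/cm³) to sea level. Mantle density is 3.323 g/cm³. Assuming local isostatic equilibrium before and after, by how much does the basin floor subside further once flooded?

After flooding the water column is d + s deep. Its weight must equal the weight of mantle displaced by the extra subsidence s: (d + s) ρ_w = s ρ_m.
s = d ρ_w / (ρ_m − ρ_w) = 0.527 km × 1.025/(3.323 − 1.025) = 0.235 km.

0.235 km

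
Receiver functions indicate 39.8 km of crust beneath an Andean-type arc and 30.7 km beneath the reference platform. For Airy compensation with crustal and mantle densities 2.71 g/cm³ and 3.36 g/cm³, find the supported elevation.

1.76 km

Excess crust Δ = 39.8 km − 30.7 km = 9.1 km, split between elevation h and root r with h + r = Δ.
Airy balance ρ_c h = (ρ_m − ρ_c) r gives r = h ρ_c/(ρ_m − ρ_c), so h (1 + ρ_c/(ρ_m − ρ_c)) = Δ, i.e. h = Δ (ρ_m − ρ_c)/ρ_m.
h = 9.1 km × 0.65/3.36 = 1.76 km.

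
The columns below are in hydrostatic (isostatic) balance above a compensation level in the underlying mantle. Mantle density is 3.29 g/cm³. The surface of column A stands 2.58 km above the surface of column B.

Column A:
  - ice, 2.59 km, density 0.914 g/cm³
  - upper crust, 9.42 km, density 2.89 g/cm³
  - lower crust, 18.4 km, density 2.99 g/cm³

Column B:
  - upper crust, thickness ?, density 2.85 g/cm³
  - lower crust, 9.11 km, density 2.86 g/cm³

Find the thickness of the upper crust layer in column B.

Take the compensation level at the base of the deeper column (depth z_c below the surface of column A) and equate Σ ρ_i t_i down to z_c; mantle fills any gap and the z_c terms cancel.
Column A: 2.59×0.914 + 9.42×2.89 + 18.4×2.99 + (z_c − 30.41)×3.29
Column B: 2.58×0 + x×2.85 + 9.11×2.86 + (z_c − 2.58 − 9.11 − x)×3.29
The z_c×3.29 term appears on both sides and cancels. Collect the known terms of each column as K = Σ(ρt)_known − 3.29 × (depth of known layers): K_A = 84.60706 − 3.29×30.41 = −15.44184; K_B = 26.0546 − 3.29×(2.58 + 9.11) = −12.4055.
Balance: K_A = K_B − x×(3.29 − 2.85), so x = (K_B − K_A)/(3.29 − 2.85) = 3.03634/0.44 = 6.9 km.

6.9 km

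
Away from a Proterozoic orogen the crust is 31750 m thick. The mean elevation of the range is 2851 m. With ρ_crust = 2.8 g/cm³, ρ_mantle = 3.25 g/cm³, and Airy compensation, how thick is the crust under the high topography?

Root depth r = h ρ_c / (ρ_m − ρ_c) = 2851 m × 2.8 / 0.45 = 17740 m.
Total thickness = T + h + r = 31750 m + 2851 m + 17740 m = 52300 m.

52300 m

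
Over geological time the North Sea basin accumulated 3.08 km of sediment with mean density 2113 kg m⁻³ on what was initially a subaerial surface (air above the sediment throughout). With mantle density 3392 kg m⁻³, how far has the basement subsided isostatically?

1.92 km

Subaerial load: s = t ρ_sed / ρ_m = 3.08 km × 2113/3392 = 1.92 km.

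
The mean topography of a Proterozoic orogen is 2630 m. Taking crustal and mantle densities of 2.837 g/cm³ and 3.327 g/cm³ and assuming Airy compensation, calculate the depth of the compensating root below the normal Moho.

In Airy isostatic equilibrium: the weight of the topography is balanced by the buoyancy of the root, ρ_c h = (ρ_m − ρ_c) r.
r = h · ρ_c / (ρ_m − ρ_c) = 2630 m × 2.837 / (3.327 − 2.837) = 15200 m.

15200 m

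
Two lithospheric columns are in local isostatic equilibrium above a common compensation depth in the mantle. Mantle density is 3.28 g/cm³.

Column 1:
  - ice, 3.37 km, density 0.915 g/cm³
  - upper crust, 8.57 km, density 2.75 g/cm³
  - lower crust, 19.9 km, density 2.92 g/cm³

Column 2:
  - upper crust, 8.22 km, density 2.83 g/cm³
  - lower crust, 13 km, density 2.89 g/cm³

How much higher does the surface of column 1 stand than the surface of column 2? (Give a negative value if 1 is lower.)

For any compensation level in the mantle, the mantle terms cancel and isostasy reduces to e = (Σt_1 − Σt_2) − (Σ(ρt)_1 − Σ(ρt)_2) / ρ_m.
Σt_1 = 31.84 km; Σt_2 = 21.22 km; Σ(ρt)_1 = 84.75905; Σ(ρt)_2 = 60.8326 (in km·g/cm³).
e = (31.84 − 21.22) − (84.75905 − 60.8326) / 3.28 = 3.33 km.

3.33 km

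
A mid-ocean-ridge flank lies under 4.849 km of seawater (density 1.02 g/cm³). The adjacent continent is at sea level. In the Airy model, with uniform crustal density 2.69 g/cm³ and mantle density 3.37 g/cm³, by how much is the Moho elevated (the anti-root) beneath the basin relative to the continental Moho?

For local isostatic compensation: replacing crust with seawater at the top is compensated by replacing crust with mantle at the base: d (ρ_c − ρ_w) = a (ρ_m − ρ_c).
a = d (ρ_c − ρ_w)/(ρ_m − ρ_c) = 4.849 km × 1.67/0.68 = 11.9 km.

11.9 km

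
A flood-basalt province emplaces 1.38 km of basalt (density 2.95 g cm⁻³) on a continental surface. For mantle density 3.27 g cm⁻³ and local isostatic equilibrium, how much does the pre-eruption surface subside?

1.24 km

Subaerial loading: s = t ρ_load / ρ_m.
s = 1.38 km × 2.95/3.27 = 1.24 km.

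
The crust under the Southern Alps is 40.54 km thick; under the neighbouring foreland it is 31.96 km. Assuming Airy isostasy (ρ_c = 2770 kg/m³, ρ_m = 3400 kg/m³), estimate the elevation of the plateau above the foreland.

Excess crust Δ = 40.54 km − 31.96 km = 8.58 km, split between elevation h and root r with h + r = Δ.
Airy balance ρ_c h = (ρ_m − ρ_c) r gives r = h ρ_c/(ρ_m − ρ_c), so h (1 + ρ_c/(ρ_m − ρ_c)) = Δ, i.e. h = Δ (ρ_m − ρ_c)/ρ_m.
h = 8.58 km × 630/3400 = 1.59 km.

1.59 km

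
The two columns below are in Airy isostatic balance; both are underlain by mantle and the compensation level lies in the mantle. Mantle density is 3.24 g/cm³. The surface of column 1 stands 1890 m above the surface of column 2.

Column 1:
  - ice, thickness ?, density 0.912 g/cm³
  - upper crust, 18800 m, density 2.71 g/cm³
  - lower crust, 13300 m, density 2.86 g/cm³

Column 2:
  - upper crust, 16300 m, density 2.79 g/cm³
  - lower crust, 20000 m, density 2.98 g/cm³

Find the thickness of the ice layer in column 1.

1560 m

Take the compensation level at the base of the deeper column (depth z_c below the surface of column 1) and equate Σ ρ_i t_i down to z_c; mantle fills any gap and the z_c terms cancel.
Column 1: x×0.912 + 18800×2.71 + 13300×2.86 + (z_c − 32100 − x)×3.24
Column 2: 1890×0 + 16300×2.79 + 20000×2.98 + (z_c − 1890 − 36300)×3.24
The z_c×3.24 term appears on both sides and cancels. Collect the known terms of each column as K = Σ(ρt)_known − 3.24 × (depth of known layers): K_1 = 88986 − 3.24×32100 = −15018; K_2 = 105077 − 3.24×(1890 + 36300) = −18658.6.
Balance: K_1 − x×(3.24 − 0.912) = K_2, so x = (K_1 − K_2)/(3.24 − 0.912) = 3640.6/2.328 = 1560 m.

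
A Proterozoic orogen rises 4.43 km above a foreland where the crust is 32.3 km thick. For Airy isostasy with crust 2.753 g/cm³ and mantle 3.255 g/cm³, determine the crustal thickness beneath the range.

61 km

Root depth r = h ρ_c / (ρ_m − ρ_c) = 4.43 km × 2.753 / 0.502 = 24.29 km.
Total thickness = T + h + r = 32.3 km + 4.43 km + 24.29 km = 61 km.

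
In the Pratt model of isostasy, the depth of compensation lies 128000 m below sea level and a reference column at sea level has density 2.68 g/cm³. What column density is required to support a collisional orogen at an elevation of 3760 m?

2.6 g/cm³

Pratt balance: ρ_ref D = ρ (D + h).
ρ = ρ_ref D/(D + h) = 2.68 × 128000 m/(128000 m + 3760 m) = 2.6 g/cm³.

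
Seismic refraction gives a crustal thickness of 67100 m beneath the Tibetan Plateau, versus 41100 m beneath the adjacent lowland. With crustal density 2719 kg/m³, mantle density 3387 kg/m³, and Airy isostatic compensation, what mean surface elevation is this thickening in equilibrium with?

5130 m

Excess crust Δ = 67100 m − 41100 m = 26000 m, split between elevation h and root r with h + r = Δ.
Airy balance ρ_c h = (ρ_m − ρ_c) r gives r = h ρ_c/(ρ_m − ρ_c), so h (1 + ρ_c/(ρ_m − ρ_c)) = Δ, i.e. h = Δ (ρ_m − ρ_c)/ρ_m.
h = 26000 m × 668/3387 = 5130 m.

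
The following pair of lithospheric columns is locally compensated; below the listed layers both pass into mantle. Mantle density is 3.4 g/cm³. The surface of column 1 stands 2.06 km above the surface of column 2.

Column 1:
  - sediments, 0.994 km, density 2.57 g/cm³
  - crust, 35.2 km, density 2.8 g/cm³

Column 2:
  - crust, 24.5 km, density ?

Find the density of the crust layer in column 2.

2.79 g/cm³

Take the compensation level at the base of the deeper column (depth z_c below the surface of column 1) and equate Σ ρ_i t_i down to z_c; mantle fills any gap and the z_c terms cancel.
Column 1: 0.994×2.57 + 35.2×2.8 + (z_c − 36.194)×3.4
Column 2: 2.06×0 + 24.5×ρ + (z_c − 2.06 − 24.5)×3.4
The z_c×3.4 term appears on both sides and cancels. Collect the known terms of each column as K = Σ(ρt)_known − 3.4 × (depth of known layers): K_1 = 101.11458 − 3.4×36.194 = −21.94502; K_2 = 0 − 3.4×(2.06 + 24.5) = −90.304.
Balance: K_1 = K_2 + 24.5×ρ, so ρ = (K_1 − K_2)/24.5 = 68.359/24.5 = 2.79 g/cm³.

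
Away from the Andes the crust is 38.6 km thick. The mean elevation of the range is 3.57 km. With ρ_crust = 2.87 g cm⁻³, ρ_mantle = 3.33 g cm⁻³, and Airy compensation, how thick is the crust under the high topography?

Root depth r = h ρ_c / (ρ_m − ρ_c) = 3.57 km × 2.87 / 0.46 = 22.27 km.
Total thickness = T + h + r = 38.6 km + 3.57 km + 22.27 km = 64.4 km.

64.4 km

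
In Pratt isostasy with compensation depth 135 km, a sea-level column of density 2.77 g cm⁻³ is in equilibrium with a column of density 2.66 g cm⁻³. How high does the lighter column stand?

5.58 km

ρ_ref D = ρ (D + h) → h = D (ρ_ref − ρ)/ρ.
h = 135 km × (2.77 − 2.66)/2.66 = 5.58 km.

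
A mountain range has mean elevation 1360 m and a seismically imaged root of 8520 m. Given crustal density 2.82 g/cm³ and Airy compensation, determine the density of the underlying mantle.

3.27 g/cm³

Airy balance: ρ_c h = (ρ_m − ρ_c) r → ρ_m = ρ_c (1 + h/r).
ρ_m = 2.82 × (1 + 1360 m/8520 m) = 3.27 g/cm³.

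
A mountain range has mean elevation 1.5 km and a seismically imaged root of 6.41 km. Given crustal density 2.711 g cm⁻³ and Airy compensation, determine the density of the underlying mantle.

3.35 g cm⁻³

Airy balance: ρ_c h = (ρ_m − ρ_c) r → ρ_m = ρ_c (1 + h/r).
ρ_m = 2.711 × (1 + 1.5 km/6.41 km) = 3.35 g cm⁻³.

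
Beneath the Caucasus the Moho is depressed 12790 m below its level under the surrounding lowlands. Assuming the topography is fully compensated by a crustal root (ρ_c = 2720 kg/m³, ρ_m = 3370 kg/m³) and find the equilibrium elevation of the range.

For local isostatic compensation: ρ_c h = (ρ_m − ρ_c) r.
h = r (ρ_m − ρ_c) / ρ_c = 12790 m × (3370 − 2720) / 2720 = 3060 m.

3060 m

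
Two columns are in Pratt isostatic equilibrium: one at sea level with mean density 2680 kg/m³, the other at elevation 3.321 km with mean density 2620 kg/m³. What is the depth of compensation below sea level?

ρ_ref D = ρ (D + h) → D (ρ_ref − ρ) = ρ h.
D = ρ h/(ρ_ref − ρ) = 2620 × 3.321 km/(2680 − 2620) = 145 km.

145 km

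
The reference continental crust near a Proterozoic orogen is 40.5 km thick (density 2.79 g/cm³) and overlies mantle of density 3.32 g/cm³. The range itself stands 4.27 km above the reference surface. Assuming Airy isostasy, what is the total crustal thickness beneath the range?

67.2 km

Root depth r = h ρ_c / (ρ_m − ρ_c) = 4.27 km × 2.79 / 0.53 = 22.48 km.
Total thickness = T + h + r = 40.5 km + 4.27 km + 22.48 km = 67.2 km.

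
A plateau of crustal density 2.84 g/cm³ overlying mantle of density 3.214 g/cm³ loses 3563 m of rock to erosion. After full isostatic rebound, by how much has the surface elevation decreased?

415 m

Rebound u = e ρ_c/ρ_m = 3563 m × 2.84/3.214 = 3148 m.
Net surface drop = e − u = 3563 m − 3148 m = e (ρ_m − ρ_c)/ρ_m = 415 m.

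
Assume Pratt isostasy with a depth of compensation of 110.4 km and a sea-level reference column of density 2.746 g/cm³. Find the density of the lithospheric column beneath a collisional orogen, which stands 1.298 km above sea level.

2.71 g/cm³

Pratt balance: ρ_ref D = ρ (D + h).
ρ = ρ_ref D/(D + h) = 2.746 × 110.4 km/(110.4 km + 1.298 km) = 2.71 g/cm³.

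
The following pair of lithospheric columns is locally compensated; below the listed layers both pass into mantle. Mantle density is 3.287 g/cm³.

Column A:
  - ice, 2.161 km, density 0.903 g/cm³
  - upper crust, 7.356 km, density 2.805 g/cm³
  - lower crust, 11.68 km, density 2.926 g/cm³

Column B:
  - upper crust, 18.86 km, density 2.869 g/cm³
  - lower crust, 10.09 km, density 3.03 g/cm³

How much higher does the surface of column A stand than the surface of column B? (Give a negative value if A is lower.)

0.741 km

For any compensation level in the mantle, the mantle terms cancel and isostasy reduces to e = (Σt_A − Σt_B) − (Σ(ρt)_A − Σ(ρt)_B) / ρ_m.
Σt_A = 21.197 km; Σt_B = 28.95 km; Σ(ρt)_A = 56.760643; Σ(ρt)_B = 84.68204 (in km·g/cm³).
e = (21.197 − 28.95) − (56.760643 − 84.68204) / 3.287 = 0.741 km.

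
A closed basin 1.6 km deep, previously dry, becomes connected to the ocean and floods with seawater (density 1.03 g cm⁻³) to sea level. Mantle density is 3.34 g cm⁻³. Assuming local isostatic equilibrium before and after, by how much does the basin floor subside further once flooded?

0.713 km

After flooding the water column is d + s deep. Its weight must equal the weight of mantle displaced by the extra subsidence s: (d + s) ρ_w = s ρ_m.
s = d ρ_w / (ρ_m − ρ_w) = 1.6 km × 1.03/(3.34 − 1.03) = 0.713 km.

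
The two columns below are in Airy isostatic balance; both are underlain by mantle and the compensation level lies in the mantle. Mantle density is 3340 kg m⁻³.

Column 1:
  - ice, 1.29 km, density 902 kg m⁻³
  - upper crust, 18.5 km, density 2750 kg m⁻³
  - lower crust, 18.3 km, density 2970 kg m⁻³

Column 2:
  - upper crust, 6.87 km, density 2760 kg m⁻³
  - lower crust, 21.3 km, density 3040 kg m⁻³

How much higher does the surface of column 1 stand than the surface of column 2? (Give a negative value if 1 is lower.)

3.13 km

For any compensation level in the mantle, the mantle terms cancel and isostasy reduces to e = (Σt_1 − Σt_2) − (Σ(ρt)_1 − Σ(ρt)_2) / ρ_m.
Σt_1 = 38.09 km; Σt_2 = 28.17 km; Σ(ρt)_1 = 106389.58; Σ(ρt)_2 = 83713.2 (in km·kg m⁻³).
e = (38.09 − 28.17) − (106389.58 − 83713.2) / 3340 = 3.13 km.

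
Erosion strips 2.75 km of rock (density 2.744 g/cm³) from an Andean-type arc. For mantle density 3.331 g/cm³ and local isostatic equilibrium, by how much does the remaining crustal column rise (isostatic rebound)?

Unloading: uplift u = e ρ_c/ρ_m = 2.75 km × 2.744/3.331 = 2.27 km.

2.27 km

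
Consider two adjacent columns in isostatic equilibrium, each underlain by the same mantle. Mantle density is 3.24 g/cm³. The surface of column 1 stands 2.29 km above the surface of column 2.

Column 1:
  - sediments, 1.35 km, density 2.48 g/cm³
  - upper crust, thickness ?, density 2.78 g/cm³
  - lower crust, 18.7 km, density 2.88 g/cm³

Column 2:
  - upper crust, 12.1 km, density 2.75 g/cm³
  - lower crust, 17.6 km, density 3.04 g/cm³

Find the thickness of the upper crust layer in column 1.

Take the compensation level at the base of the deeper column (depth z_c below the surface of column 1) and equate Σ ρ_i t_i down to z_c; mantle fills any gap and the z_c terms cancel.
Column 1: 1.35×2.48 + x×2.78 + 18.7×2.88 + (z_c − 20.05 − x)×3.24
Column 2: 2.29×0 + 12.1×2.75 + 17.6×3.04 + (z_c − 2.29 − 29.7)×3.24
The z_c×3.24 term appears on both sides and cancels. Collect the known terms of each column as K = Σ(ρt)_known − 3.24 × (depth of known layers): K_1 = 57.204 − 3.24×20.05 = −7.758; K_2 = 86.779 − 3.24×(2.29 + 29.7) = −16.8686.
Balance: K_1 − x×(3.24 − 2.78) = K_2, so x = (K_1 − K_2)/(3.24 − 2.78) = 9.1106/0.46 = 19.8 km.

19.8 km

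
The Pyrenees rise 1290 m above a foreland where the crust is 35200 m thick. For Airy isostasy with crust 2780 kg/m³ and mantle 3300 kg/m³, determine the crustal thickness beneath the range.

Root depth r = h ρ_c / (ρ_m − ρ_c) = 1290 m × 2780 / 520 = 6897 m.
Total thickness = T + h + r = 35200 m + 1290 m + 6897 m = 43400 m.

43400 m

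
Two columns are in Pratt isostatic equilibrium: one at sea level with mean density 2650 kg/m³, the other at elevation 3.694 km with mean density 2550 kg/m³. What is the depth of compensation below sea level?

94.2 km

ρ_ref D = ρ (D + h) → D (ρ_ref − ρ) = ρ h.
D = ρ h/(ρ_ref − ρ) = 2550 × 3.694 km/(2650 − 2550) = 94.2 km.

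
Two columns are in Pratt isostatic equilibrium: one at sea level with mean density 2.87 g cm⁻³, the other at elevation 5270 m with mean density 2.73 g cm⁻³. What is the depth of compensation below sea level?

103000 m

ρ_ref D = ρ (D + h) → D (ρ_ref − ρ) = ρ h.
D = ρ h/(ρ_ref − ρ) = 2.73 × 5270 m/(2.87 − 2.73) = 103000 m.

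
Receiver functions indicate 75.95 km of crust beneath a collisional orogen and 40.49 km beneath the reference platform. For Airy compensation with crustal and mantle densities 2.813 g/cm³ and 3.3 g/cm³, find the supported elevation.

Excess crust Δ = 75.95 km − 40.49 km = 35.46 km, split between elevation h and root r with h + r = Δ.
Airy balance ρ_c h = (ρ_m − ρ_c) r gives r = h ρ_c/(ρ_m − ρ_c), so h (1 + ρ_c/(ρ_m − ρ_c)) = Δ, i.e. h = Δ (ρ_m − ρ_c)/ρ_m.
h = 35.46 km × 0.487/3.3 = 5.23 km.

5.23 km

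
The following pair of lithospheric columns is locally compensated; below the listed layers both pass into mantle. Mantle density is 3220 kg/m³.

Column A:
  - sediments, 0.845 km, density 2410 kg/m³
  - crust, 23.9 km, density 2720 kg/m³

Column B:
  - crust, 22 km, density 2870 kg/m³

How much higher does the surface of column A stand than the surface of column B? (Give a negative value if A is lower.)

For any compensation level in the mantle, the mantle terms cancel and isostasy reduces to e = (Σt_A − Σt_B) − (Σ(ρt)_A − Σ(ρt)_B) / ρ_m.
Σt_A = 24.745 km; Σt_B = 22 km; Σ(ρt)_A = 67044.45; Σ(ρt)_B = 63140 (in km·kg/m³).
e = (24.745 − 22) − (67044.45 − 63140) / 3220 = 1.53 km.

1.53 km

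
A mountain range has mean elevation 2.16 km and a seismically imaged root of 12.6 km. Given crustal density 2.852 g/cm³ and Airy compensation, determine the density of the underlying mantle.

Airy balance: ρ_c h = (ρ_m − ρ_c) r → ρ_m = ρ_c (1 + h/r).
ρ_m = 2.852 × (1 + 2.16 km/12.6 km) = 3.34 g/cm³.

3.34 g/cm³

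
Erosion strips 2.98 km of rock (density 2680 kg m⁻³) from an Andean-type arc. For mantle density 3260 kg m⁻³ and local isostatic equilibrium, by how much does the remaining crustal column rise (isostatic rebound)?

Unloading: uplift u = e ρ_c/ρ_m = 2.98 km × 2680/3260 = 2.45 km.

2.45 km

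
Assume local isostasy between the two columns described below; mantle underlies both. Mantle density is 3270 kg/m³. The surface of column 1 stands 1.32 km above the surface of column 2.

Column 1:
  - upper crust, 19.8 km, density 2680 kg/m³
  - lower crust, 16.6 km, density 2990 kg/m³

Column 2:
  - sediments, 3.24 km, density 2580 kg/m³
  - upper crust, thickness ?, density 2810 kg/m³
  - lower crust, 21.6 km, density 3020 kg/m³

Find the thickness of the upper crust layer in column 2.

9.52 km

Take the compensation level at the base of the deeper column (depth z_c below the surface of column 1) and equate Σ ρ_i t_i down to z_c; mantle fills any gap and the z_c terms cancel.
Column 1: 19.8×2680 + 16.6×2990 + (z_c − 36.4)×3270
Column 2: 1.32×0 + 3.24×2580 + x×2810 + 21.6×3020 + (z_c − 1.32 − 24.84 − x)×3270
The z_c×3270 term appears on both sides and cancels. Collect the known terms of each column as K = Σ(ρt)_known − 3270 × (depth of known layers): K_1 = 102698 − 3270×36.4 = −16330; K_2 = 73591.2 − 3270×(1.32 + 24.84) = −11952.
Balance: K_1 = K_2 − x×(3270 − 2810), so x = (K_2 − K_1)/(3270 − 2810) = 4378/460 = 9.52 km.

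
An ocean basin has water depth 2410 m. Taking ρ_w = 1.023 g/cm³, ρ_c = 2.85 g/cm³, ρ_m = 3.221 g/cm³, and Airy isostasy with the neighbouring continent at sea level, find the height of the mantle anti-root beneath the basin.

11900 m

For local isostatic compensation: replacing crust with seawater at the top is compensated by replacing crust with mantle at the base: d (ρ_c − ρ_w) = a (ρ_m − ρ_c).
a = d (ρ_c − ρ_w)/(ρ_m − ρ_c) = 2410 m × 1.827/0.371 = 11900 m.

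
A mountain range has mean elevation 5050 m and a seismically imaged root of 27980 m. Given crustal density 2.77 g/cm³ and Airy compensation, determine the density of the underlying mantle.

3.27 g/cm³

Airy balance: ρ_c h = (ρ_m − ρ_c) r → ρ_m = ρ_c (1 + h/r).
ρ_m = 2.77 × (1 + 5050 m/27980 m) = 3.27 g/cm³.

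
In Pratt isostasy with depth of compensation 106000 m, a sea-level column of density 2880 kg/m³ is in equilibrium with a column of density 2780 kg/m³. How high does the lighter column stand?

3810 m

ρ_ref D = ρ (D + h) → h = D (ρ_ref − ρ)/ρ.
h = 106000 m × (2880 − 2780)/2780 = 3810 m.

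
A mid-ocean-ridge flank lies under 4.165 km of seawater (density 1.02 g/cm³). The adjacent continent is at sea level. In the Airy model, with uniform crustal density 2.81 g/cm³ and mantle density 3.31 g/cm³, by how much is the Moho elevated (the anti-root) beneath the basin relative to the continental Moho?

For local isostatic compensation: replacing crust with seawater at the top is compensated by replacing crust with mantle at the base: d (ρ_c − ρ_w) = a (ρ_m − ρ_c).
a = d (ρ_c − ρ_w)/(ρ_m − ρ_c) = 4.165 km × 1.79/0.5 = 14.9 km.

14.9 km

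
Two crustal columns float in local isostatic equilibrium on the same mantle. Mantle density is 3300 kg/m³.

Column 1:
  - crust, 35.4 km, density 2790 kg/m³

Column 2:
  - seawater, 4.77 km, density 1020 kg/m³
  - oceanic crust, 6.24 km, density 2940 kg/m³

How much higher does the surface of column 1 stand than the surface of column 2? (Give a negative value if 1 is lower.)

For any compensation level in the mantle, the mantle terms cancel and isostasy reduces to e = (Σt_1 − Σt_2) − (Σ(ρt)_1 − Σ(ρt)_2) / ρ_m.
Σt_1 = 35.4 km; Σt_2 = 11.01 km; Σ(ρt)_1 = 98766; Σ(ρt)_2 = 23211 (in km·kg/m³).
e = (35.4 − 11.01) − (98766 − 23211) / 3300 = 1.49 km.

1.49 km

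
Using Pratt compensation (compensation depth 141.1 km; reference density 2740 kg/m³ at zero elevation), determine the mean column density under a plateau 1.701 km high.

Pratt balance: ρ_ref D = ρ (D + h).
ρ = ρ_ref D/(D + h) = 2740 × 141.1 km/(141.1 km + 1.701 km) = 2710 kg/m³.

2710 kg/m³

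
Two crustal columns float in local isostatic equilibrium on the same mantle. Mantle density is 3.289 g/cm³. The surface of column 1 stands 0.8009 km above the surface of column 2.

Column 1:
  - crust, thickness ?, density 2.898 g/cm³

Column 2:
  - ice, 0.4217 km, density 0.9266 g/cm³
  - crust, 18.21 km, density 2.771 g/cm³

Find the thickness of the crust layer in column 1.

33.4 km

Take the compensation level at the base of the deeper column (depth z_c below the surface of column 1) and equate Σ ρ_i t_i down to z_c; mantle fills any gap and the z_c terms cancel.
Column 1: x×2.898 + (z_c − 0 − x)×3.289
Column 2: 0.8009×0 + 0.4217×0.9266 + 18.21×2.771 + (z_c − 0.8009 − 18.6317)×3.289
The z_c×3.289 term appears on both sides and cancels. Collect the known terms of each column as K = Σ(ρt)_known − 3.289 × (depth of known layers): K_1 = 0 − 3.289×0 = 0; K_2 = 50.8506572 − 3.289×(0.8009 + 18.6317) = −13.0631642.
Balance: K_1 − x×(3.289 − 2.898) = K_2, so x = (K_1 − K_2)/(3.289 − 2.898) = 13.0632/0.391 = 33.4 km.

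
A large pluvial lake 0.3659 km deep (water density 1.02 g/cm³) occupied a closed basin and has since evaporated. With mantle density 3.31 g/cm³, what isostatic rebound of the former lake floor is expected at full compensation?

0.113 km

u = d ρ_w/ρ_m = 0.3659 km × 1.02/3.31 = 0.113 km.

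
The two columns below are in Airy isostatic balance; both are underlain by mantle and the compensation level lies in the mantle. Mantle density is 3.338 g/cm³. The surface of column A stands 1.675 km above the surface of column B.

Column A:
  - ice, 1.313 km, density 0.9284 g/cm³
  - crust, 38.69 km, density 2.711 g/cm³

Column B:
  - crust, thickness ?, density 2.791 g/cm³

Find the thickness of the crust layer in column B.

39.9 km

Take the compensation level at the base of the deeper column (depth z_c below the surface of column A) and equate Σ ρ_i t_i down to z_c; mantle fills any gap and the z_c terms cancel.
Column A: 1.313×0.9284 + 38.69×2.711 + (z_c − 40.003)×3.338
Column B: 1.675×0 + x×2.791 + (z_c − 1.675 − 0 − x)×3.338
The z_c×3.338 term appears on both sides and cancels. Collect the known terms of each column as K = Σ(ρt)_known − 3.338 × (depth of known layers): K_A = 106.107579 − 3.338×40.003 = −27.4224348; K_B = 0 − 3.338×(1.675 + 0) = −5.59115.
Balance: K_A = K_B − x×(3.338 − 2.791), so x = (K_B − K_A)/(3.338 − 2.791) = 21.8313/0.547 = 39.9 km.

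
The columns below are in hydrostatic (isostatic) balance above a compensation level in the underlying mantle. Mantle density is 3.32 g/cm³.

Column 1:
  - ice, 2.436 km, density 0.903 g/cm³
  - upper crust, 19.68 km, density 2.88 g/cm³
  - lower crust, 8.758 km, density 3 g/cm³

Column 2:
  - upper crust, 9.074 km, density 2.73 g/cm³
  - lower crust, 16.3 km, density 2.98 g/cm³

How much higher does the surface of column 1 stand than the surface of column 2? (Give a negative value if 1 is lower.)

1.94 km

For any compensation level in the mantle, the mantle terms cancel and isostasy reduces to e = (Σt_1 − Σt_2) − (Σ(ρt)_1 − Σ(ρt)_2) / ρ_m.
Σt_1 = 30.874 km; Σt_2 = 25.374 km; Σ(ρt)_1 = 85.152108; Σ(ρt)_2 = 73.34602 (in km·g/cm³).
e = (30.874 − 25.374) − (85.152108 − 73.34602) / 3.32 = 1.94 km.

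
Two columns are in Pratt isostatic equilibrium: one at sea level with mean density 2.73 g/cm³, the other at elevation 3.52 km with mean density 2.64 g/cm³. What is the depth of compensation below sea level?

103 km

ρ_ref D = ρ (D + h) → D (ρ_ref − ρ) = ρ h.
D = ρ h/(ρ_ref − ρ) = 2.64 × 3.52 km/(2.73 − 2.64) = 103 km.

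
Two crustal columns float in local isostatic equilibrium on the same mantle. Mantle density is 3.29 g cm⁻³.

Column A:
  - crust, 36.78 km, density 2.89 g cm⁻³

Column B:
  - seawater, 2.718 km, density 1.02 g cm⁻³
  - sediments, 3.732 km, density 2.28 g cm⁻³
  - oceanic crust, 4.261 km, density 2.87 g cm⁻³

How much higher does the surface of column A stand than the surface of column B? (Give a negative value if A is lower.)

0.907 km

For any compensation level in the mantle, the mantle terms cancel and isostasy reduces to e = (Σt_A − Σt_B) − (Σ(ρt)_A − Σ(ρt)_B) / ρ_m.
Σt_A = 36.78 km; Σt_B = 10.711 km; Σ(ρt)_A = 106.2942; Σ(ρt)_B = 23.51039 (in km·g cm⁻³).
e = (36.78 − 10.711) − (106.2942 − 23.51039) / 3.29 = 0.907 km.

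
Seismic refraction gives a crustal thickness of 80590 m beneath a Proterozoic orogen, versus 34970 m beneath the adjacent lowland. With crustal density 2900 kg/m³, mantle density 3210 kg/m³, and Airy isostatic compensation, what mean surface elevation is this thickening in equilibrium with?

Excess crust Δ = 80590 m − 34970 m = 45620 m, split between elevation h and root r with h + r = Δ.
Airy balance ρ_c h = (ρ_m − ρ_c) r gives r = h ρ_c/(ρ_m − ρ_c), so h (1 + ρ_c/(ρ_m − ρ_c)) = Δ, i.e. h = Δ (ρ_m − ρ_c)/ρ_m.
h = 45620 m × 310/3210 = 4410 m.

4410 m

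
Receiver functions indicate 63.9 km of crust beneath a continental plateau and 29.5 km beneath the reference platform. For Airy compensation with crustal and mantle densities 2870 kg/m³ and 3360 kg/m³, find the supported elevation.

5.02 km

Excess crust Δ = 63.9 km − 29.5 km = 34.4 km, split between elevation h and root r with h + r = Δ.
Airy balance ρ_c h = (ρ_m − ρ_c) r gives r = h ρ_c/(ρ_m − ρ_c), so h (1 + ρ_c/(ρ_m − ρ_c)) = Δ, i.e. h = Δ (ρ_m − ρ_c)/ρ_m.
h = 34.4 km × 490/3360 = 5.02 km.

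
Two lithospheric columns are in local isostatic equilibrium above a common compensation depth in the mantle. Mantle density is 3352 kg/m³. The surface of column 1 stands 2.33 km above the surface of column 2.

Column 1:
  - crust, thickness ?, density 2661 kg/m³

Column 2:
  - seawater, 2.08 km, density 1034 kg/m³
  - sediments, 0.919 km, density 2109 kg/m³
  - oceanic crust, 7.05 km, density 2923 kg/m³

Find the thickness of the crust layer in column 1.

Take the compensation level at the base of the deeper column (depth z_c below the surface of column 1) and equate Σ ρ_i t_i down to z_c; mantle fills any gap and the z_c terms cancel.
Column 1: x×2661 + (z_c − 0 − x)×3352
Column 2: 2.33×0 + 2.08×1034 + 0.919×2109 + 7.05×2923 + (z_c − 2.33 − 10.049)×3352
The z_c×3352 term appears on both sides and cancels. Collect the known terms of each column as K = Σ(ρt)_known − 3352 × (depth of known layers): K_1 = 0 − 3352×0 = 0; K_2 = 24696.041 − 3352×(2.33 + 10.049) = −16798.367.
Balance: K_1 − x×(3352 − 2661) = K_2, so x = (K_1 − K_2)/(3352 − 2661) = 16798.4/691 = 24.3 km.

24.3 km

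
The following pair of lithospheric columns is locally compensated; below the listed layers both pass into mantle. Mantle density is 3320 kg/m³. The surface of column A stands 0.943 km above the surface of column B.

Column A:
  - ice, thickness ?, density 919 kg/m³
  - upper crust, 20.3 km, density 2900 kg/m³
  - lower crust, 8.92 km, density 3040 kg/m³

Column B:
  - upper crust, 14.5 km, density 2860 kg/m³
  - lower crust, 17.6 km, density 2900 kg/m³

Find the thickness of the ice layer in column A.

Take the compensation level at the base of the deeper column (depth z_c below the surface of column A) and equate Σ ρ_i t_i down to z_c; mantle fills any gap and the z_c terms cancel.
Column A: x×919 + 20.3×2900 + 8.92×3040 + (z_c − 29.22 − x)×3320
Column B: 0.943×0 + 14.5×2860 + 17.6×2900 + (z_c − 0.943 − 32.1)×3320
The z_c×3320 term appears on both sides and cancels. Collect the known terms of each column as K = Σ(ρt)_known − 3320 × (depth of known layers): K_A = 85986.8 − 3320×29.22 = −11023.6; K_B = 92510 − 3320×(0.943 + 32.1) = −17192.76.
Balance: K_A − x×(3320 − 919) = K_B, so x = (K_A − K_B)/(3320 − 919) = 6169.16/2401 = 2.57 km.

2.57 km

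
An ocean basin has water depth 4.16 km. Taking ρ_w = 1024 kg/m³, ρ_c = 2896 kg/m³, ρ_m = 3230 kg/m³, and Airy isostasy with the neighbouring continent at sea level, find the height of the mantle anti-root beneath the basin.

23.3 km

Equating mass per unit area of the two columns: replacing crust with seawater at the top is compensated by replacing crust with mantle at the base: d (ρ_c − ρ_w) = a (ρ_m − ρ_c).
a = d (ρ_c − ρ_w)/(ρ_m − ρ_c) = 4.16 km × 1872/334 = 23.3 km.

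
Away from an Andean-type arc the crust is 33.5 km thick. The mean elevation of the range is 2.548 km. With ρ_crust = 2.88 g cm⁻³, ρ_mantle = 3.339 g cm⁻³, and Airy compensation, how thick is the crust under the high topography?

52 km

Root depth r = h ρ_c / (ρ_m − ρ_c) = 2.548 km × 2.88 / 0.459 = 15.99 km.
Total thickness = T + h + r = 33.5 km + 2.548 km + 15.99 km = 52 km.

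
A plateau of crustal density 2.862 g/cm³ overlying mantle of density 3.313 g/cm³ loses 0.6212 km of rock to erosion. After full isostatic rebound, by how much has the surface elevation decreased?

Rebound u = e ρ_c/ρ_m = 0.6212 km × 2.862/3.313 = 0.5366 km.
Net surface drop = e − u = 0.6212 km − 0.5366 km = e (ρ_m − ρ_c)/ρ_m = 0.0846 km.

0.0846 km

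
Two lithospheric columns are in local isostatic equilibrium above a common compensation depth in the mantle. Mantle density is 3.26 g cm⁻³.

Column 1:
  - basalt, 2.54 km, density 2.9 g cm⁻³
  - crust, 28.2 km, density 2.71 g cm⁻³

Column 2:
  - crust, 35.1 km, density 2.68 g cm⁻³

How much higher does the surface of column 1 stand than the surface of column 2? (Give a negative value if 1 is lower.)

For any compensation level in the mantle, the mantle terms cancel and isostasy reduces to e = (Σt_1 − Σt_2) − (Σ(ρt)_1 − Σ(ρt)_2) / ρ_m.
Σt_1 = 30.74 km; Σt_2 = 35.1 km; Σ(ρt)_1 = 83.788; Σ(ρt)_2 = 94.068 (in km·g cm⁻³).
e = (30.74 − 35.1) − (83.788 − 94.068) / 3.26 = −1.21 km.

−1.21 km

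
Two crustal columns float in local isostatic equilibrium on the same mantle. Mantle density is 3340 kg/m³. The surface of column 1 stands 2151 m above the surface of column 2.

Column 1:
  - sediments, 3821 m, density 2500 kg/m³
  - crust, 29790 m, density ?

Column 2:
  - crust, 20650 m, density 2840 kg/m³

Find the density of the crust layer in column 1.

Take the compensation level at the base of the deeper column (depth z_c below the surface of column 1) and equate Σ ρ_i t_i down to z_c; mantle fills any gap and the z_c terms cancel.
Column 1: 3821×2500 + 29790×ρ + (z_c − 33611)×3340
Column 2: 2151×0 + 20650×2840 + (z_c − 2151 − 20650)×3340
The z_c×3340 term appears on both sides and cancels. Collect the known terms of each column as K = Σ(ρt)_known − 3340 × (depth of known layers): K_1 = 9552500 − 3340×33611 = −102708240; K_2 = 58646000 − 3340×(2151 + 20650) = −17509340.
Balance: K_1 + 29790×ρ = K_2, so ρ = (K_2 − K_1)/29790 = 85198900/29790 = 2860 kg/m³.

2860 kg/m³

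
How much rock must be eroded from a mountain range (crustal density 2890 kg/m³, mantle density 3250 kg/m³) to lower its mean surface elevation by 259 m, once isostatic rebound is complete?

Net drop Δ = e − u = e − e ρ_c/ρ_m = e (ρ_m − ρ_c)/ρ_m.
e = Δ ρ_m/(ρ_m − ρ_c) = 259 m × 3250/360 = 2340 m.

2340 m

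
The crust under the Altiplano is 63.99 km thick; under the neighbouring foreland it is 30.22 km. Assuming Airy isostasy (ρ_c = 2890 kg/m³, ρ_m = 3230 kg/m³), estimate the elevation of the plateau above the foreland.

3.55 km

Excess crust Δ = 63.99 km − 30.22 km = 33.77 km, split between elevation h and root r with h + r = Δ.
Airy balance ρ_c h = (ρ_m − ρ_c) r gives r = h ρ_c/(ρ_m − ρ_c), so h (1 + ρ_c/(ρ_m − ρ_c)) = Δ, i.e. h = Δ (ρ_m − ρ_c)/ρ_m.
h = 33.77 km × 340/3230 = 3.55 km.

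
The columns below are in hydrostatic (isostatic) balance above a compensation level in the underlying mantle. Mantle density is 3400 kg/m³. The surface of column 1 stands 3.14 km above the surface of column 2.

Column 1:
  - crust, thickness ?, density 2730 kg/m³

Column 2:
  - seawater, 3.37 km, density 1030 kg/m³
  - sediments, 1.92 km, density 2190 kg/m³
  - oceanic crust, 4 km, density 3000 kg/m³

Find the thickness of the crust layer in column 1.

33.7 km

Take the compensation level at the base of the deeper column (depth z_c below the surface of column 1) and equate Σ ρ_i t_i down to z_c; mantle fills any gap and the z_c terms cancel.
Column 1: x×2730 + (z_c − 0 − x)×3400
Column 2: 3.14×0 + 3.37×1030 + 1.92×2190 + 4×3000 + (z_c − 3.14 − 9.29)×3400
The z_c×3400 term appears on both sides and cancels. Collect the known terms of each column as K = Σ(ρt)_known − 3400 × (depth of known layers): K_1 = 0 − 3400×0 = 0; K_2 = 19675.9 − 3400×(3.14 + 9.29) = −22586.1.
Balance: K_1 − x×(3400 − 2730) = K_2, so x = (K_1 − K_2)/(3400 − 2730) = 22586.1/670 = 33.7 km.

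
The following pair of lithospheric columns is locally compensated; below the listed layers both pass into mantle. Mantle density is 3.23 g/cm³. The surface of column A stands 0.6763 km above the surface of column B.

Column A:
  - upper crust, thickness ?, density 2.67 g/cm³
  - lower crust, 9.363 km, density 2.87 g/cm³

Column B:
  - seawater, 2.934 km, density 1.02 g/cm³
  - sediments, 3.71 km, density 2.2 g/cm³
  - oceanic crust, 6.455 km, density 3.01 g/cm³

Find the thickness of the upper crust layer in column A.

18.8 km

Take the compensation level at the base of the deeper column (depth z_c below the surface of column A) and equate Σ ρ_i t_i down to z_c; mantle fills any gap and the z_c terms cancel.
Column A: x×2.67 + 9.363×2.87 + (z_c − 9.363 − x)×3.23
Column B: 0.6763×0 + 2.934×1.02 + 3.71×2.2 + 6.455×3.01 + (z_c − 0.6763 − 13.099)×3.23
The z_c×3.23 term appears on both sides and cancels. Collect the known terms of each column as K = Σ(ρt)_known − 3.23 × (depth of known layers): K_A = 26.87181 − 3.23×9.363 = −3.37068; K_B = 30.58423 − 3.23×(0.6763 + 13.099) = −13.909989.
Balance: K_A − x×(3.23 − 2.67) = K_B, so x = (K_A − K_B)/(3.23 − 2.67) = 10.5393/0.56 = 18.8 km.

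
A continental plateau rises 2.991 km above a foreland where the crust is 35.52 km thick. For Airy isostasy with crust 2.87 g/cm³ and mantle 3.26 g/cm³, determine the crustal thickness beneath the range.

60.5 km

Root depth r = h ρ_c / (ρ_m − ρ_c) = 2.991 km × 2.87 / 0.39 = 22.01 km.
Total thickness = T + h + r = 35.52 km + 2.991 km + 22.01 km = 60.5 km.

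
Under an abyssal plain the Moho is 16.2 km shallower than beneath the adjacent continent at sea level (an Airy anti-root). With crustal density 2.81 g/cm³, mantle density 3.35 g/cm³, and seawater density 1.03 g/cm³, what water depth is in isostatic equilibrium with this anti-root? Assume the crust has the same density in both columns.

Replacing a thickness d of crust by seawater at the top must be balanced by replacing crust with mantle at the base: d (ρ_c − ρ_w) = a (ρ_m − ρ_c).
d = a (ρ_m − ρ_c)/(ρ_c − ρ_w) = 16.2 km × 0.54/1.78 = 4.91 km.

4.91 km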